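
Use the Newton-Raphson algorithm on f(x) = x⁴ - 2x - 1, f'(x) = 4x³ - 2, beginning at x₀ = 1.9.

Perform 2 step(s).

f(x) = x⁴ - 2x - 1
f'(x) = 4x³ - 2
x₀ = 1.9

Newton-Raphson formula: x_{n+1} = x_n - f(x_n)/f'(x_n)

Iteration 1:
  f(1.900000) = 8.232100
  f'(1.900000) = 25.436000
  x_1 = 1.900000 - 8.232100/25.436000 = 1.576360
Iteration 2:
  f(1.576360) = 2.022066
  f'(1.576360) = 13.668465
  x_2 = 1.576360 - 2.022066/13.668465 = 1.428424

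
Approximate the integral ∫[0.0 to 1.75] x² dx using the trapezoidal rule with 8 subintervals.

f(x) = x²
a = 0.0, b = 1.75, n = 8
h = (b - a)/n = 0.218750

Trapezoidal rule: (h/2)[f(x₀) + 2f(x₁) + 2f(x₂) + ... + f(xₙ)]

x_0 = 0.0000, f(x_0) = 0.000000, coefficient = 1
x_1 = 0.2188, f(x_1) = 0.047852, coefficient = 2
x_2 = 0.4375, f(x_2) = 0.191406, coefficient = 2
x_3 = 0.6562, f(x_3) = 0.430664, coefficient = 2
x_4 = 0.8750, f(x_4) = 0.765625, coefficient = 2
x_5 = 1.0938, f(x_5) = 1.196289, coefficient = 2
x_6 = 1.3125, f(x_6) = 1.722656, coefficient = 2
x_7 = 1.5312, f(x_7) = 2.344727, coefficient = 2
x_8 = 1.7500, f(x_8) = 3.062500, coefficient = 1

I ≈ (0.218750/2) × 16.460938 = 1.800415
Exact value: 1.786458
Error: 0.013957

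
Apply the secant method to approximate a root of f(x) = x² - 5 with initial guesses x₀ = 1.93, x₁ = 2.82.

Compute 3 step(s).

f(x) = x² - 5
x₀ = 1.93, x₁ = 2.82

Secant formula: x_{n+1} = x_n - f(x_n)(x_n - x_{n-1})/(f(x_n) - f(x_{n-1}))

Iteration 1:
  f(1.930000) = -1.275100
  f(2.820000) = 2.952400
  x_2 = 2.820000 - 2.952400×(2.820000 - 1.930000)/(2.952400 - (-1.275100))
       = 2.198442
Iteration 2:
  f(2.820000) = 2.952400
  f(2.198442) = -0.166852
  x_3 = 2.198442 - (-0.166852)×(2.198442 - 2.820000)/(-0.166852 - 2.952400)
       = 2.231690
Iteration 3:
  f(2.198442) = -0.166852
  f(2.231690) = -0.019560
  x_4 = 2.231690 - (-0.019560)×(2.231690 - 2.198442)/(-0.019560 - (-0.166852))
       = 2.236105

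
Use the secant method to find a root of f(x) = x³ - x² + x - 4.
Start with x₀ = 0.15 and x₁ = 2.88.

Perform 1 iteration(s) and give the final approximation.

f(x) = x³ - x² + x - 4
x₀ = 0.15, x₁ = 2.88

Secant formula: x_{n+1} = x_n - f(x_n)(x_n - x_{n-1})/(f(x_n) - f(x_{n-1}))

Iteration 1:
  f(0.150000) = -3.869125
  f(2.880000) = 14.473472
  x_2 = 2.880000 - 14.473472×(2.880000 - 0.150000)/(14.473472 - (-3.869125))
       = 0.725857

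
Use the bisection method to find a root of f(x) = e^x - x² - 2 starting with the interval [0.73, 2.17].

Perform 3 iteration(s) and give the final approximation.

f(x) = e^x - x² - 2
Initial interval: [0.73, 2.17]

Iteration 1:
  c_1 = (0.730000 + 2.170000)/2 = 1.450000
  f(c_1) = f(1.450000) = 0.160615
  f(a) × f(c) < 0, new interval: [0.730000, 1.450000]
Iteration 2:
  c_2 = (0.730000 + 1.450000)/2 = 1.090000
  f(c_2) = f(1.090000) = -0.213826
  f(a) × f(c) ≥ 0, new interval: [1.090000, 1.450000]
Iteration 3:
  c_3 = (1.090000 + 1.450000)/2 = 1.270000
  f(c_3) = f(1.270000) = -0.052047
  f(a) × f(c) ≥ 0, new interval: [1.270000, 1.450000]

After 3 iteration(s), the approximation is c_3 = 1.270000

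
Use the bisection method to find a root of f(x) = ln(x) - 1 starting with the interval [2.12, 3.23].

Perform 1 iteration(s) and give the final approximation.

f(x) = ln(x) - 1
Initial interval: [2.12, 3.23]

Iteration 1:
  c_1 = (2.120000 + 3.230000)/2 = 2.675000
  f(c_1) = f(2.675000) = -0.016051
  f(a) × f(c) ≥ 0, new interval: [2.675000, 3.230000]

After 1 iteration(s), the approximation is c_1 = 2.675000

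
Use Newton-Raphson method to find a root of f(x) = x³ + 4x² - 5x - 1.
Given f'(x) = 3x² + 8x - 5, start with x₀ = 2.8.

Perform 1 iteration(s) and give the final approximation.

f(x) = x³ + 4x² - 5x - 1
f'(x) = 3x² + 8x - 5
x₀ = 2.8

Newton-Raphson formula: x_{n+1} = x_n - f(x_n)/f'(x_n)

Iteration 1:
  f(2.800000) = 38.312000
  f'(2.800000) = 40.920000
  x_1 = 2.800000 - 38.312000/40.920000 = 1.863734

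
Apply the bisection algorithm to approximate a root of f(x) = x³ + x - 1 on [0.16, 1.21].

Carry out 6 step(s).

f(x) = x³ + x - 1
Initial interval: [0.16, 1.21]

Iteration 1:
  c_1 = (0.160000 + 1.210000)/2 = 0.685000
  f(c_1) = f(0.685000) = 0.006419
  f(a) × f(c) < 0, new interval: [0.160000, 0.685000]
Iteration 2:
  c_2 = (0.160000 + 0.685000)/2 = 0.422500
  f(c_2) = f(0.422500) = -0.502081
  f(a) × f(c) ≥ 0, new interval: [0.422500, 0.685000]
Iteration 3:
  c_3 = (0.422500 + 0.685000)/2 = 0.553750
  f(c_3) = f(0.553750) = -0.276449
  f(a) × f(c) ≥ 0, new interval: [0.553750, 0.685000]
Iteration 4:
  c_4 = (0.553750 + 0.685000)/2 = 0.619375
  f(c_4) = f(0.619375) = -0.143017
  f(a) × f(c) ≥ 0, new interval: [0.619375, 0.685000]
Iteration 5:
  c_5 = (0.619375 + 0.685000)/2 = 0.652187
  f(c_5) = f(0.652187) = -0.070406
  f(a) × f(c) ≥ 0, new interval: [0.652187, 0.685000]
Iteration 6:
  c_6 = (0.652187 + 0.685000)/2 = 0.668594
  f(c_6) = f(0.668594) = -0.032533
  f(a) × f(c) ≥ 0, new interval: [0.668594, 0.685000]

After 6 iteration(s), the approximation is c_6 = 0.668594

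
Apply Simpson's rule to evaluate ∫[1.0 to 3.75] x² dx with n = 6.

f(x) = x²
a = 1.0, b = 3.75, n = 6
h = (b - a)/n = 0.458333

Simpson's rule: (h/3)[f(x₀) + 4f(x₁) + 2f(x₂) + ... + f(xₙ)]

x_0 = 1.0000, f(x_0) = 1.000000, coefficient = 1
x_1 = 1.4583, f(x_1) = 2.126736, coefficient = 4
x_2 = 1.9167, f(x_2) = 3.673611, coefficient = 2
x_3 = 2.3750, f(x_3) = 5.640625, coefficient = 4
x_4 = 2.8333, f(x_4) = 8.027778, coefficient = 2
x_5 = 3.2917, f(x_5) = 10.835069, coefficient = 4
x_6 = 3.7500, f(x_6) = 14.062500, coefficient = 1

I ≈ (0.458333/3) × 112.875000 = 17.244792
Exact value: 17.244792
Error: 0.000000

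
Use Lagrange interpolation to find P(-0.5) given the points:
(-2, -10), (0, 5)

Lagrange interpolation formula:
P(x) = Σ yᵢ × Lᵢ(x)
where Lᵢ(x) = Π_{j≠i} (x - xⱼ)/(xᵢ - xⱼ)

L_0(-0.5) = (-0.5 - 0)/(-2 - 0) = 0.250000
L_1(-0.5) = (-0.5 - (-2))/(0 - (-2)) = 0.750000

P(-0.5) = (-10)×L_0(-0.5) + 5×L_1(-0.5)
P(-0.5) = 1.250000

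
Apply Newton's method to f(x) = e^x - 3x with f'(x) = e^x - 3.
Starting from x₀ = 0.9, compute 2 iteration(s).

f(x) = e^x - 3x
f'(x) = e^x - 3
x₀ = 0.9

Newton-Raphson formula: x_{n+1} = x_n - f(x_n)/f'(x_n)

Iteration 1:
  f(0.900000) = -0.240397
  f'(0.900000) = -0.540397
  x_1 = 0.900000 - (-0.240397)/(-0.540397) = 0.455148
Iteration 2:
  f(0.455148) = 0.210963
  f'(0.455148) = -1.423594
  x_2 = 0.455148 - 0.210963/(-1.423594) = 0.603338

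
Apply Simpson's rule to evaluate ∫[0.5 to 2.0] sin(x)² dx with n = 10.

f(x) = sin(x)²
a = 0.5, b = 2.0, n = 10
h = (b - a)/n = 0.150000

Simpson's rule: (h/3)[f(x₀) + 4f(x₁) + 2f(x₂) + ... + f(xₙ)]

x_0 = 0.5000, f(x_0) = 0.229849, coefficient = 1
x_1 = 0.6500, f(x_1) = 0.366251, coefficient = 4
x_2 = 0.8000, f(x_2) = 0.514600, coefficient = 2
x_3 = 0.9500, f(x_3) = 0.661645, coefficient = 4
x_4 = 1.1000, f(x_4) = 0.794251, coefficient = 2
x_5 = 1.2500, f(x_5) = 0.900572, coefficient = 4
x_6 = 1.4000, f(x_6) = 0.971111, coefficient = 2
x_7 = 1.5500, f(x_7) = 0.999568, coefficient = 4
x_8 = 1.7000, f(x_8) = 0.983399, coefficient = 2
x_9 = 1.8500, f(x_9) = 0.924050, coefficient = 4
x_10 = 2.0000, f(x_10) = 0.826822, coefficient = 1

I ≈ (0.150000/3) × 22.991731 = 1.149587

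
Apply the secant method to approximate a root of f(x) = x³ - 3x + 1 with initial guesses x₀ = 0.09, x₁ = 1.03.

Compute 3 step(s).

f(x) = x³ - 3x + 1
x₀ = 0.09, x₁ = 1.03

Secant formula: x_{n+1} = x_n - f(x_n)(x_n - x_{n-1})/(f(x_n) - f(x_{n-1}))

Iteration 1:
  f(0.090000) = 0.730729
  f(1.030000) = -0.997273
  x_2 = 1.030000 - (-0.997273)×(1.030000 - 0.090000)/(-0.997273 - 0.730729)
       = 0.487503
Iteration 2:
  f(1.030000) = -0.997273
  f(0.487503) = -0.346648
  x_3 = 0.487503 - (-0.346648)×(0.487503 - 1.030000)/(-0.346648 - (-0.997273))
       = 0.198464
Iteration 3:
  f(0.487503) = -0.346648
  f(0.198464) = 0.412427
  x_4 = 0.198464 - 0.412427×(0.198464 - 0.487503)/(0.412427 - (-0.346648))
       = 0.355506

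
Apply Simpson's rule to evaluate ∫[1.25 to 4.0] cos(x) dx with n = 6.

f(x) = cos(x)
a = 1.25, b = 4.0, n = 6
h = (b - a)/n = 0.458333

Simpson's rule: (h/3)[f(x₀) + 4f(x₁) + 2f(x₂) + ... + f(xₙ)]

x_0 = 1.2500, f(x_0) = 0.315322, coefficient = 1
x_1 = 1.7083, f(x_1) = -0.137104, coefficient = 4
x_2 = 2.1667, f(x_2) = -0.561229, coefficient = 2
x_3 = 2.6250, f(x_3) = -0.869507, coefficient = 4
x_4 = 3.0833, f(x_4) = -0.998303, coefficient = 2
x_5 = 3.5417, f(x_5) = -0.921032, coefficient = 4
x_6 = 4.0000, f(x_6) = -0.653644, coefficient = 1

I ≈ (0.458333/3) × -11.167959 = -1.706216
Exact value: -1.705787
Error: 0.000429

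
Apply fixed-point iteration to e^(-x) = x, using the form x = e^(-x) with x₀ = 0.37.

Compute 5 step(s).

Equation: e^(-x) = x
Fixed-point form: x = e^(-x)
x₀ = 0.37

x_1 = g(0.370000) = 0.690734
x_2 = g(0.690734) = 0.501208
x_3 = g(0.501208) = 0.605798
x_4 = g(0.605798) = 0.545639
x_5 = g(0.545639) = 0.579472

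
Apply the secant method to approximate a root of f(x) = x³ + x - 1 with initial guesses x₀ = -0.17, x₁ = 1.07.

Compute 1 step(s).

f(x) = x³ + x - 1
x₀ = -0.17, x₁ = 1.07

Secant formula: x_{n+1} = x_n - f(x_n)(x_n - x_{n-1})/(f(x_n) - f(x_{n-1}))

Iteration 1:
  f(-0.170000) = -1.174913
  f(1.070000) = 1.295043
  x_2 = 1.070000 - 1.295043×(1.070000 - (-0.170000))/(1.295043 - (-1.174913))
       = 0.419845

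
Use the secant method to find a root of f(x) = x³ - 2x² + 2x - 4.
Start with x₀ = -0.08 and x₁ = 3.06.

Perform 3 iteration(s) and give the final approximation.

f(x) = x³ - 2x² + 2x - 4
x₀ = -0.08, x₁ = 3.06

Secant formula: x_{n+1} = x_n - f(x_n)(x_n - x_{n-1})/(f(x_n) - f(x_{n-1}))

Iteration 1:
  f(-0.080000) = -4.173312
  f(3.060000) = 12.045416
  x_2 = 3.060000 - 12.045416×(3.060000 - (-0.080000))/(12.045416 - (-4.173312))
       = 0.727967
Iteration 2:
  f(3.060000) = 12.045416
  f(0.727967) = -3.218162
  x_3 = 0.727967 - (-3.218162)×(0.727967 - 3.060000)/(-3.218162 - 12.045416)
       = 1.219651
Iteration 3:
  f(0.727967) = -3.218162
  f(1.219651) = -2.721505
  x_4 = 1.219651 - (-2.721505)×(1.219651 - 0.727967)/(-2.721505 - (-3.218162))
       = 3.913904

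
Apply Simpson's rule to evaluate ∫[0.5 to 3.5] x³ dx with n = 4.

f(x) = x³
a = 0.5, b = 3.5, n = 4
h = (b - a)/n = 0.750000

Simpson's rule: (h/3)[f(x₀) + 4f(x₁) + 2f(x₂) + ... + f(xₙ)]

x_0 = 0.5000, f(x_0) = 0.125000, coefficient = 1
x_1 = 1.2500, f(x_1) = 1.953125, coefficient = 4
x_2 = 2.0000, f(x_2) = 8.000000, coefficient = 2
x_3 = 2.7500, f(x_3) = 20.796875, coefficient = 4
x_4 = 3.5000, f(x_4) = 42.875000, coefficient = 1

I ≈ (0.750000/3) × 150.000000 = 37.500000
Exact value: 37.500000
Error: 0.000000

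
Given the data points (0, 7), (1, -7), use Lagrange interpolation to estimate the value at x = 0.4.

Lagrange interpolation formula:
P(x) = Σ yᵢ × Lᵢ(x)
where Lᵢ(x) = Π_{j≠i} (x - xⱼ)/(xᵢ - xⱼ)

L_0(0.4) = (0.4 - 1)/(0 - 1) = 0.600000
L_1(0.4) = (0.4 - 0)/(1 - 0) = 0.400000

P(0.4) = 7×L_0(0.4) + (-7)×L_1(0.4)
P(0.4) = 1.400000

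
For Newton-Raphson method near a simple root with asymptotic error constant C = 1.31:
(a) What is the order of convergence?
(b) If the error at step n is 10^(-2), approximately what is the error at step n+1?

(a) Newton-Raphson has quadratic (order 2) convergence near simple roots.
    This means |e_{n+1}| ≈ C|e_n|².

(b) With |e_n| = 10^(-2) and C = 1.31:
    |e_{n+1}| ≈ 1.31 × (10^(-2))² = 1.31 × 10^(-4)

(a) 2 (quadratic); (b) |e_{n+1}| ≈ 1.310e-04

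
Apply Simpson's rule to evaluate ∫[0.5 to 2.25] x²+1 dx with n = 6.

f(x) = x²+1
a = 0.5, b = 2.25, n = 6
h = (b - a)/n = 0.291667

Simpson's rule: (h/3)[f(x₀) + 4f(x₁) + 2f(x₂) + ... + f(xₙ)]

x_0 = 0.5000, f(x_0) = 1.250000, coefficient = 1
x_1 = 0.7917, f(x_1) = 1.626736, coefficient = 4
x_2 = 1.0833, f(x_2) = 2.173611, coefficient = 2
x_3 = 1.3750, f(x_3) = 2.890625, coefficient = 4
x_4 = 1.6667, f(x_4) = 3.777778, coefficient = 2
x_5 = 1.9583, f(x_5) = 4.835069, coefficient = 4
x_6 = 2.2500, f(x_6) = 6.062500, coefficient = 1

I ≈ (0.291667/3) × 56.625000 = 5.505208
Exact value: 5.505208
Error: 0.000000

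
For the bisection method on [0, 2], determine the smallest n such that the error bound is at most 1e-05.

We need (b-a)/2^n ≤ 1e-05
(2 - 0)/2^n ≤ 1e-05
2/2^n ≤ 1e-05
2^n ≥ 200000
n ≥ log₂(200000) = 17.61
n ≥ 18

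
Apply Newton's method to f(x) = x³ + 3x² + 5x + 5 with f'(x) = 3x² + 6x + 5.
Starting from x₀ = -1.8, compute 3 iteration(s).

f(x) = x³ + 3x² + 5x + 5
f'(x) = 3x² + 6x + 5
x₀ = -1.8

Newton-Raphson formula: x_{n+1} = x_n - f(x_n)/f'(x_n)

Iteration 1:
  f(-1.800000) = -0.112000
  f'(-1.800000) = 3.920000
  x_1 = -1.800000 - (-0.112000)/3.920000 = -1.771429
Iteration 2:
  f(-1.771429) = -0.001936
  f'(-1.771429) = 3.785306
  x_2 = -1.771429 - (-0.001936)/3.785306 = -1.770917
Iteration 3:
  f(-1.770917) = -0.000001
  f'(-1.770917) = 3.782940
  x_3 = -1.770917 - (-0.000001)/3.782940 = -1.770917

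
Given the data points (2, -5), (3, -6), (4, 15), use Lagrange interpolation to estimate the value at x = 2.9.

Lagrange interpolation formula:
P(x) = Σ yᵢ × Lᵢ(x)
where Lᵢ(x) = Π_{j≠i} (x - xⱼ)/(xᵢ - xⱼ)

L_0(2.9) = (2.9 - 3)/(2 - 3) × (2.9 - 4)/(2 - 4) = 0.055000
L_1(2.9) = (2.9 - 2)/(3 - 2) × (2.9 - 4)/(3 - 4) = 0.990000
L_2(2.9) = (2.9 - 2)/(4 - 2) × (2.9 - 3)/(4 - 3) = -0.045000

P(2.9) = (-5)×L_0(2.9) + (-6)×L_1(2.9) + 15×L_2(2.9)
P(2.9) = -6.890000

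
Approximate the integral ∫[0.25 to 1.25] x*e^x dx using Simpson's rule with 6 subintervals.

f(x) = x*e^x
a = 0.25, b = 1.25, n = 6
h = (b - a)/n = 0.166667

Simpson's rule: (h/3)[f(x₀) + 4f(x₁) + 2f(x₂) + ... + f(xₙ)]

x_0 = 0.2500, f(x_0) = 0.321006, coefficient = 1
x_1 = 0.4167, f(x_1) = 0.632040, coefficient = 4
x_2 = 0.5833, f(x_2) = 1.045334, coefficient = 2
x_3 = 0.7500, f(x_3) = 1.587750, coefficient = 4
x_4 = 0.9167, f(x_4) = 2.292528, coefficient = 2
x_5 = 1.0833, f(x_5) = 3.200721, coefficient = 4
x_6 = 1.2500, f(x_6) = 4.362929, coefficient = 1

I ≈ (0.166667/3) × 33.041705 = 1.835650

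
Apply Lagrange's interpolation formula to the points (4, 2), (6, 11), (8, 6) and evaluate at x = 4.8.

Lagrange interpolation formula:
P(x) = Σ yᵢ × Lᵢ(x)
where Lᵢ(x) = Π_{j≠i} (x - xⱼ)/(xᵢ - xⱼ)

L_0(4.8) = (4.8 - 6)/(4 - 6) × (4.8 - 8)/(4 - 8) = 0.480000
L_1(4.8) = (4.8 - 4)/(6 - 4) × (4.8 - 8)/(6 - 8) = 0.640000
L_2(4.8) = (4.8 - 4)/(8 - 4) × (4.8 - 6)/(8 - 6) = -0.120000

P(4.8) = 2×L_0(4.8) + 11×L_1(4.8) + 6×L_2(4.8)
P(4.8) = 7.280000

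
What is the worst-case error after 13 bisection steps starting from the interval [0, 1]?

Bisection error bound: |error| ≤ (b-a)/2^n
|error| ≤ (1 - 0)/2^13 = 1/2^13
|error| ≤ 0.0001220703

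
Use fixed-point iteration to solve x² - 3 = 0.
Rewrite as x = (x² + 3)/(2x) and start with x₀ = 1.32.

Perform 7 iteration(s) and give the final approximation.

Equation: x² - 3 = 0
Fixed-point form: x = (x² + 3)/(2x)
x₀ = 1.32

x_1 = g(1.320000) = 1.796364
x_2 = g(1.796364) = 1.733202
x_3 = g(1.733202) = 1.732051
x_4 = g(1.732051) = 1.732051
x_5 = g(1.732051) = 1.732051
x_6 = g(1.732051) = 1.732051
x_7 = g(1.732051) = 1.732051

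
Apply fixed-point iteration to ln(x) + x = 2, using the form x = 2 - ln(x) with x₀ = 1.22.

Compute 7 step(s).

Equation: ln(x) + x = 2
Fixed-point form: x = 2 - ln(x)
x₀ = 1.22

x_1 = g(1.220000) = 1.801149
x_2 = g(1.801149) = 1.411575
x_3 = g(1.411575) = 1.655294
x_4 = g(1.655294) = 1.496021
x_5 = g(1.496021) = 1.597191
x_6 = g(1.597191) = 1.531754
x_7 = g(1.531754) = 1.573587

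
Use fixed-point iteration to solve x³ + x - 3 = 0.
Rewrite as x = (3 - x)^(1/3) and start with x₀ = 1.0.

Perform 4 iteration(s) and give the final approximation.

Equation: x³ + x - 3 = 0
Fixed-point form: x = (3 - x)^(1/3)
x₀ = 1.0

x_1 = g(1.000000) = 1.259921
x_2 = g(1.259921) = 1.202790
x_3 = g(1.202790) = 1.215812
x_4 = g(1.215812) = 1.212868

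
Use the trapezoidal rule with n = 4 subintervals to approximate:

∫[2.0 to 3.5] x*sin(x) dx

f(x) = x*sin(x)
a = 2.0, b = 3.5, n = 4
h = (b - a)/n = 0.375000

Trapezoidal rule: (h/2)[f(x₀) + 2f(x₁) + 2f(x₂) + ... + f(xₙ)]

x_0 = 2.0000, f(x_0) = 1.818595, coefficient = 1
x_1 = 2.3750, f(x_1) = 1.647502, coefficient = 2
x_2 = 2.7500, f(x_2) = 1.049568, coefficient = 2
x_3 = 3.1250, f(x_3) = 0.051850, coefficient = 2
x_4 = 3.5000, f(x_4) = -1.227741, coefficient = 1

I ≈ (0.375000/2) × 6.088692 = 1.141630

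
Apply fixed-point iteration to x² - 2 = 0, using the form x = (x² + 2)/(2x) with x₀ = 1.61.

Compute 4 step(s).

Equation: x² - 2 = 0
Fixed-point form: x = (x² + 2)/(2x)
x₀ = 1.61

x_1 = g(1.610000) = 1.426118
x_2 = g(1.426118) = 1.414263
x_3 = g(1.414263) = 1.414214
x_4 = g(1.414214) = 1.414214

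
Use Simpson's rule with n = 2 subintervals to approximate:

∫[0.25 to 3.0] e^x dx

f(x) = e^x
a = 0.25, b = 3.0, n = 2
h = (b - a)/n = 1.375000

Simpson's rule: (h/3)[f(x₀) + 4f(x₁) + 2f(x₂) + ... + f(xₙ)]

x_0 = 0.2500, f(x_0) = 1.284025, coefficient = 1
x_1 = 1.6250, f(x_1) = 5.078419, coefficient = 4
x_2 = 3.0000, f(x_2) = 20.085537, coefficient = 1

I ≈ (1.375000/3) × 41.683238 = 19.104818
Exact value: 18.801512
Error: 0.303306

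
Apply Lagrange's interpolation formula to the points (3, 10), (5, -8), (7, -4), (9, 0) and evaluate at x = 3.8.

Lagrange interpolation formula:
P(x) = Σ yᵢ × Lᵢ(x)
where Lᵢ(x) = Π_{j≠i} (x - xⱼ)/(xᵢ - xⱼ)

L_0(3.8) = (3.8 - 5)/(3 - 5) × (3.8 - 7)/(3 - 7) × (3.8 - 9)/(3 - 9) = 0.416000
L_1(3.8) = (3.8 - 3)/(5 - 3) × (3.8 - 7)/(5 - 7) × (3.8 - 9)/(5 - 9) = 0.832000
L_2(3.8) = (3.8 - 3)/(7 - 3) × (3.8 - 5)/(7 - 5) × (3.8 - 9)/(7 - 9) = -0.312000
L_3(3.8) = (3.8 - 3)/(9 - 3) × (3.8 - 5)/(9 - 5) × (3.8 - 7)/(9 - 7) = 0.064000

P(3.8) = 10×L_0(3.8) + (-8)×L_1(3.8) + (-4)×L_2(3.8) + 0×L_3(3.8)
P(3.8) = -1.248000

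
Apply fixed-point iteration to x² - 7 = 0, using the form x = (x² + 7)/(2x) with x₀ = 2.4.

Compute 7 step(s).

Equation: x² - 7 = 0
Fixed-point form: x = (x² + 7)/(2x)
x₀ = 2.4

x_1 = g(2.400000) = 2.658333
x_2 = g(2.658333) = 2.645781
x_3 = g(2.645781) = 2.645751
x_4 = g(2.645751) = 2.645751
x_5 = g(2.645751) = 2.645751
x_6 = g(2.645751) = 2.645751
x_7 = g(2.645751) = 2.645751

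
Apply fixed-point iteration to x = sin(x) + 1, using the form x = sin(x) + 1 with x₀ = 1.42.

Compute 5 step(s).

Equation: x = sin(x) + 1
Fixed-point form: x = sin(x) + 1
x₀ = 1.42

x_1 = g(1.420000) = 1.988652
x_2 = g(1.988652) = 1.913961
x_3 = g(1.913961) = 1.941694
x_4 = g(1.941694) = 1.932002
x_5 = g(1.932002) = 1.935471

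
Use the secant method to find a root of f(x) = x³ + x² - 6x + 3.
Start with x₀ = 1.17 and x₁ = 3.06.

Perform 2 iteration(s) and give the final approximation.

f(x) = x³ + x² - 6x + 3
x₀ = 1.17, x₁ = 3.06

Secant formula: x_{n+1} = x_n - f(x_n)(x_n - x_{n-1})/(f(x_n) - f(x_{n-1}))

Iteration 1:
  f(1.170000) = -1.049487
  f(3.060000) = 22.656216
  x_2 = 3.060000 - 22.656216×(3.060000 - 1.170000)/(22.656216 - (-1.049487))
       = 1.253673
Iteration 2:
  f(3.060000) = 22.656216
  f(1.253673) = -0.979949
  x_3 = 1.253673 - (-0.979949)×(1.253673 - 3.060000)/(-0.979949 - 22.656216)
       = 1.328563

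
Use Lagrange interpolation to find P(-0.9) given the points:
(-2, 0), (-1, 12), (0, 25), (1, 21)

Lagrange interpolation formula:
P(x) = Σ yᵢ × Lᵢ(x)
where Lᵢ(x) = Π_{j≠i} (x - xⱼ)/(xᵢ - xⱼ)

L_0(-0.9) = (-0.9 - (-1))/(-2 - (-1)) × (-0.9 - 0)/(-2 - 0) × (-0.9 - 1)/(-2 - 1) = -0.028500
L_1(-0.9) = (-0.9 - (-2))/(-1 - (-2)) × (-0.9 - 0)/(-1 - 0) × (-0.9 - 1)/(-1 - 1) = 0.940500
L_2(-0.9) = (-0.9 - (-2))/(0 - (-2)) × (-0.9 - (-1))/(0 - (-1)) × (-0.9 - 1)/(0 - 1) = 0.104500
L_3(-0.9) = (-0.9 - (-2))/(1 - (-2)) × (-0.9 - (-1))/(1 - (-1)) × (-0.9 - 0)/(1 - 0) = -0.016500

P(-0.9) = 0×L_0(-0.9) + 12×L_1(-0.9) + 25×L_2(-0.9) + 21×L_3(-0.9)
P(-0.9) = 13.552000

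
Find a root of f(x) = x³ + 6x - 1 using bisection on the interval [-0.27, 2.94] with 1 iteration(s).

f(x) = x³ + 6x - 1
Initial interval: [-0.27, 2.94]

Iteration 1:
  c_1 = (-0.270000 + 2.940000)/2 = 1.335000
  f(c_1) = f(1.335000) = 9.389270
  f(a) × f(c) < 0, new interval: [-0.270000, 1.335000]

After 1 iteration(s), the approximation is c_1 = 1.335000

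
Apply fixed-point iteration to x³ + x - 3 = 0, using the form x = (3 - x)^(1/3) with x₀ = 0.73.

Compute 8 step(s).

Equation: x³ + x - 3 = 0
Fixed-point form: x = (3 - x)^(1/3)
x₀ = 0.73

x_1 = g(0.730000) = 1.314242
x_2 = g(1.314242) = 1.190141
x_3 = g(1.190141) = 1.218657
x_4 = g(1.218657) = 1.212223
x_5 = g(1.212223) = 1.213681
x_6 = g(1.213681) = 1.213351
x_7 = g(1.213351) = 1.213425
x_8 = g(1.213425) = 1.213409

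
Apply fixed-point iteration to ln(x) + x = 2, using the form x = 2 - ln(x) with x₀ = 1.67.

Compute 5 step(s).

Equation: ln(x) + x = 2
Fixed-point form: x = 2 - ln(x)
x₀ = 1.67

x_1 = g(1.670000) = 1.487176
x_2 = g(1.487176) = 1.603121
x_3 = g(1.603121) = 1.528048
x_4 = g(1.528048) = 1.576009
x_5 = g(1.576009) = 1.545104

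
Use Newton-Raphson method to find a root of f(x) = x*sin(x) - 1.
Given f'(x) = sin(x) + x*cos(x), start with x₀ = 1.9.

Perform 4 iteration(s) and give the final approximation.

f(x) = x*sin(x) - 1
f'(x) = sin(x) + x*cos(x)
x₀ = 1.9

Newton-Raphson formula: x_{n+1} = x_n - f(x_n)/f'(x_n)

Iteration 1:
  f(1.900000) = 0.797970
  f'(1.900000) = 0.332050
  x_1 = 1.900000 - 0.797970/0.332050 = -0.503163
Iteration 2:
  f(-0.503163) = -0.757375
  f'(-0.503163) = -0.923001
  x_2 = -0.503163 - (-0.757375)/(-0.923001) = -1.323720
Iteration 3:
  f(-1.323720) = 0.283521
  f'(-1.323720) = -1.293374
  x_3 = -1.323720 - 0.283521/(-1.293374) = -1.104510
Iteration 4:
  f(-1.104510) = -0.013403
  f'(-1.104510) = -1.389801
  x_4 = -1.104510 - (-0.013403)/(-1.389801) = -1.114154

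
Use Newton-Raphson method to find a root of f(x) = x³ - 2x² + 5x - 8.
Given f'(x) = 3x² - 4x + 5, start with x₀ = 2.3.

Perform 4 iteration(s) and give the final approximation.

f(x) = x³ - 2x² + 5x - 8
f'(x) = 3x² - 4x + 5
x₀ = 2.3

Newton-Raphson formula: x_{n+1} = x_n - f(x_n)/f'(x_n)

Iteration 1:
  f(2.300000) = 5.087000
  f'(2.300000) = 11.670000
  x_1 = 2.300000 - 5.087000/11.670000 = 1.864096
Iteration 2:
  f(1.864096) = 0.848233
  f'(1.864096) = 7.968177
  x_2 = 1.864096 - 0.848233/7.968177 = 1.757643
Iteration 3:
  f(1.757643) = 0.039502
  f'(1.757643) = 7.237357
  x_3 = 1.757643 - 0.039502/7.237357 = 1.752185
Iteration 4:
  f(1.752185) = 0.000097
  f'(1.752185) = 7.201719
  x_4 = 1.752185 - 0.000097/7.201719 = 1.752172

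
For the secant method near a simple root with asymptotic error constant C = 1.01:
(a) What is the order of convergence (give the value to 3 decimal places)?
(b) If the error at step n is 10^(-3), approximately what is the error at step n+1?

(a) Secant method has superlinear convergence with order φ = (1+√5)/2 ≈ 1.618.
    This means |e_{n+1}| ≈ C|e_n|^1.618.

(b) With |e_n| = 10^(-3) and C = 1.01:
    |e_{n+1}| ≈ 1.01 × (10^(-3))^1.618 = 1.01 × 10^(-4.85)

(a) ≈ 1.618 (golden ratio); (b) |e_{n+1}| ≈ 1.413e-05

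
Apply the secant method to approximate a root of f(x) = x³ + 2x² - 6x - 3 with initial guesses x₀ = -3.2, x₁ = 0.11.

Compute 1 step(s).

f(x) = x³ + 2x² - 6x - 3
x₀ = -3.2, x₁ = 0.11

Secant formula: x_{n+1} = x_n - f(x_n)(x_n - x_{n-1})/(f(x_n) - f(x_{n-1}))

Iteration 1:
  f(-3.200000) = 3.912000
  f(0.110000) = -3.634469
  x_2 = 0.110000 - (-3.634469)×(0.110000 - (-3.200000))/(-3.634469 - 3.912000)
       = -1.484135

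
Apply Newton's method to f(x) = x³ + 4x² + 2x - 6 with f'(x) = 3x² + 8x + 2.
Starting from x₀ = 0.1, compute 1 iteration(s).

f(x) = x³ + 4x² + 2x - 6
f'(x) = 3x² + 8x + 2
x₀ = 0.1

Newton-Raphson formula: x_{n+1} = x_n - f(x_n)/f'(x_n)

Iteration 1:
  f(0.100000) = -5.759000
  f'(0.100000) = 2.830000
  x_1 = 0.100000 - (-5.759000)/2.830000 = 2.134982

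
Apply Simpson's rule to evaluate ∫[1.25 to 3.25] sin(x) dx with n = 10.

f(x) = sin(x)
a = 1.25, b = 3.25, n = 10
h = (b - a)/n = 0.200000

Simpson's rule: (h/3)[f(x₀) + 4f(x₁) + 2f(x₂) + ... + f(xₙ)]

x_0 = 1.2500, f(x_0) = 0.948985, coefficient = 1
x_1 = 1.4500, f(x_1) = 0.992713, coefficient = 4
x_2 = 1.6500, f(x_2) = 0.996865, coefficient = 2
x_3 = 1.8500, f(x_3) = 0.961275, coefficient = 4
x_4 = 2.0500, f(x_4) = 0.887362, coefficient = 2
x_5 = 2.2500, f(x_5) = 0.778073, coefficient = 4
x_6 = 2.4500, f(x_6) = 0.637765, coefficient = 2
x_7 = 2.6500, f(x_7) = 0.472031, coefficient = 4
x_8 = 2.8500, f(x_8) = 0.287478, coefficient = 2
x_9 = 3.0500, f(x_9) = 0.091465, coefficient = 4
x_10 = 3.2500, f(x_10) = -0.108195, coefficient = 1

I ≈ (0.200000/3) × 19.641956 = 1.309464
Exact value: 1.309452
Error: 0.000012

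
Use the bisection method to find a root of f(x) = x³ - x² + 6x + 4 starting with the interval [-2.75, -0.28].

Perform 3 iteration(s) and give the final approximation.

f(x) = x³ - x² + 6x + 4
Initial interval: [-2.75, -0.28]

Iteration 1:
  c_1 = (-2.750000 + (-0.280000))/2 = -1.515000
  f(c_1) = f(-1.515000) = -10.862491
  f(a) × f(c) ≥ 0, new interval: [-1.515000, -0.280000]
Iteration 2:
  c_2 = (-1.515000 + (-0.280000))/2 = -0.897500
  f(c_2) = f(-0.897500) = -2.913448
  f(a) × f(c) ≥ 0, new interval: [-0.897500, -0.280000]
Iteration 3:
  c_3 = (-0.897500 + (-0.280000))/2 = -0.588750
  f(c_3) = f(-0.588750) = -0.083203
  f(a) × f(c) ≥ 0, new interval: [-0.588750, -0.280000]

After 3 iteration(s), the approximation is c_3 = -0.588750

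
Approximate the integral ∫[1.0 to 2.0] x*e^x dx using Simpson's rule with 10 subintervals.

f(x) = x*e^x
a = 1.0, b = 2.0, n = 10
h = (b - a)/n = 0.100000

Simpson's rule: (h/3)[f(x₀) + 4f(x₁) + 2f(x₂) + ... + f(xₙ)]

x_0 = 1.0000, f(x_0) = 2.718282, coefficient = 1
x_1 = 1.1000, f(x_1) = 3.304583, coefficient = 4
x_2 = 1.2000, f(x_2) = 3.984140, coefficient = 2
x_3 = 1.3000, f(x_3) = 4.770086, coefficient = 4
x_4 = 1.4000, f(x_4) = 5.677280, coefficient = 2
x_5 = 1.5000, f(x_5) = 6.722534, coefficient = 4
x_6 = 1.6000, f(x_6) = 7.924852, coefficient = 2
x_7 = 1.7000, f(x_7) = 9.305711, coefficient = 4
x_8 = 1.8000, f(x_8) = 10.889365, coefficient = 2
x_9 = 1.9000, f(x_9) = 12.703199, coefficient = 4
x_10 = 2.0000, f(x_10) = 14.778112, coefficient = 1

I ≈ (0.100000/3) × 221.672117 = 7.389071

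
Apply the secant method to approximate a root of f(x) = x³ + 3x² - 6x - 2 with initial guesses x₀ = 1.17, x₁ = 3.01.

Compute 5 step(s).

f(x) = x³ + 3x² - 6x - 2
x₀ = 1.17, x₁ = 3.01

Secant formula: x_{n+1} = x_n - f(x_n)(x_n - x_{n-1})/(f(x_n) - f(x_{n-1}))

Iteration 1:
  f(1.170000) = -3.311687
  f(3.010000) = 34.391201
  x_2 = 3.010000 - 34.391201×(3.010000 - 1.170000)/(34.391201 - (-3.311687))
       = 1.331619
Iteration 2:
  f(3.010000) = 34.391201
  f(1.331619) = -2.308847
  x_3 = 1.331619 - (-2.308847)×(1.331619 - 3.010000)/(-2.308847 - 34.391201)
       = 1.437208
Iteration 3:
  f(1.331619) = -2.308847
  f(1.437208) = -1.457897
  x_4 = 1.437208 - (-1.457897)×(1.437208 - 1.331619)/(-1.457897 - (-2.308847))
       = 1.618110
Iteration 4:
  f(1.437208) = -1.457897
  f(1.618110) = 0.382839
  x_5 = 1.618110 - 0.382839×(1.618110 - 1.437208)/(0.382839 - (-1.457897))
       = 1.580485
Iteration 5:
  f(1.618110) = 0.382839
  f(1.580485) = -0.041162
  x_6 = 1.580485 - (-0.041162)×(1.580485 - 1.618110)/(-0.041162 - 0.382839)
       = 1.584138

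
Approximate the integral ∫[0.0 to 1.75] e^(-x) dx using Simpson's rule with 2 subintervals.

f(x) = e^(-x)
a = 0.0, b = 1.75, n = 2
h = (b - a)/n = 0.875000

Simpson's rule: (h/3)[f(x₀) + 4f(x₁) + 2f(x₂) + ... + f(xₙ)]

x_0 = 0.0000, f(x_0) = 1.000000, coefficient = 1
x_1 = 0.8750, f(x_1) = 0.416862, coefficient = 4
x_2 = 1.7500, f(x_2) = 0.173774, coefficient = 1

I ≈ (0.875000/3) × 2.841222 = 0.828690
Exact value: 0.826226
Error: 0.002464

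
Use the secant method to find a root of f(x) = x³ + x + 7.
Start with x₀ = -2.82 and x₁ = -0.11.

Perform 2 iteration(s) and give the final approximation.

f(x) = x³ + x + 7
x₀ = -2.82, x₁ = -0.11

Secant formula: x_{n+1} = x_n - f(x_n)(x_n - x_{n-1})/(f(x_n) - f(x_{n-1}))

Iteration 1:
  f(-2.820000) = -18.245768
  f(-0.110000) = 6.888669
  x_2 = -0.110000 - 6.888669×(-0.110000 - (-2.820000))/(6.888669 - (-18.245768))
       = -0.852738
Iteration 2:
  f(-0.110000) = 6.888669
  f(-0.852738) = 5.527184
  x_3 = -0.852738 - 5.527184×(-0.852738 - (-0.110000))/(5.527184 - 6.888669)
       = -3.868011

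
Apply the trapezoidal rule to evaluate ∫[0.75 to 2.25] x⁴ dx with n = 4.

f(x) = x⁴
a = 0.75, b = 2.25, n = 4
h = (b - a)/n = 0.375000

Trapezoidal rule: (h/2)[f(x₀) + 2f(x₁) + 2f(x₂) + ... + f(xₙ)]

x_0 = 0.7500, f(x_0) = 0.316406, coefficient = 1
x_1 = 1.1250, f(x_1) = 1.601807, coefficient = 2
x_2 = 1.5000, f(x_2) = 5.062500, coefficient = 2
x_3 = 1.8750, f(x_3) = 12.359619, coefficient = 2
x_4 = 2.2500, f(x_4) = 25.628906, coefficient = 1

I ≈ (0.375000/2) × 63.993164 = 11.998718
Exact value: 11.485547
Error: 0.513171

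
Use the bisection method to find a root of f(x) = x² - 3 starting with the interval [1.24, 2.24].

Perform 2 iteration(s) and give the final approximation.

f(x) = x² - 3
Initial interval: [1.24, 2.24]

Iteration 1:
  c_1 = (1.240000 + 2.240000)/2 = 1.740000
  f(c_1) = f(1.740000) = 0.027600
  f(a) × f(c) < 0, new interval: [1.240000, 1.740000]
Iteration 2:
  c_2 = (1.240000 + 1.740000)/2 = 1.490000
  f(c_2) = f(1.490000) = -0.779900
  f(a) × f(c) ≥ 0, new interval: [1.490000, 1.740000]

After 2 iteration(s), the approximation is c_2 = 1.490000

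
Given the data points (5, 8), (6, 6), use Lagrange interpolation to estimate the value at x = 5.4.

Lagrange interpolation formula:
P(x) = Σ yᵢ × Lᵢ(x)
where Lᵢ(x) = Π_{j≠i} (x - xⱼ)/(xᵢ - xⱼ)

L_0(5.4) = (5.4 - 6)/(5 - 6) = 0.600000
L_1(5.4) = (5.4 - 5)/(6 - 5) = 0.400000

P(5.4) = 8×L_0(5.4) + 6×L_1(5.4)
P(5.4) = 7.200000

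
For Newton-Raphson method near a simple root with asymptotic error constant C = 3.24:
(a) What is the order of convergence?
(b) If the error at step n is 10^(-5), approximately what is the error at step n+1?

(a) Newton-Raphson has quadratic (order 2) convergence near simple roots.
    This means |e_{n+1}| ≈ C|e_n|².

(b) With |e_n| = 10^(-5) and C = 3.24:
    |e_{n+1}| ≈ 3.24 × (10^(-5))² = 3.24 × 10^(-10)

(a) 2 (quadratic); (b) |e_{n+1}| ≈ 3.240e-10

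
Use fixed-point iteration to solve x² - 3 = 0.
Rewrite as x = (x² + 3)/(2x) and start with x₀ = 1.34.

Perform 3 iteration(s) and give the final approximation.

Equation: x² - 3 = 0
Fixed-point form: x = (x² + 3)/(2x)
x₀ = 1.34

x_1 = g(1.340000) = 1.789403
x_2 = g(1.789403) = 1.732970
x_3 = g(1.732970) = 1.732051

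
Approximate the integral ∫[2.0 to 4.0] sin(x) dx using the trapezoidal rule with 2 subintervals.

f(x) = sin(x)
a = 2.0, b = 4.0, n = 2
h = (b - a)/n = 1.000000

Trapezoidal rule: (h/2)[f(x₀) + 2f(x₁) + 2f(x₂) + ... + f(xₙ)]

x_0 = 2.0000, f(x_0) = 0.909297, coefficient = 1
x_1 = 3.0000, f(x_1) = 0.141120, coefficient = 2
x_2 = 4.0000, f(x_2) = -0.756802, coefficient = 1

I ≈ (1.000000/2) × 0.434735 = 0.217367
Exact value: 0.237497
Error: 0.020129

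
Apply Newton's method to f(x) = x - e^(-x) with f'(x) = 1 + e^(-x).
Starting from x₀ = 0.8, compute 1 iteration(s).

f(x) = x - e^(-x)
f'(x) = 1 + e^(-x)
x₀ = 0.8

Newton-Raphson formula: x_{n+1} = x_n - f(x_n)/f'(x_n)

Iteration 1:
  f(0.800000) = 0.350671
  f'(0.800000) = 1.449329
  x_1 = 0.800000 - 0.350671/1.449329 = 0.558046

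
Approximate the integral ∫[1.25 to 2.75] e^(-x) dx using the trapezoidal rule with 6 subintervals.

f(x) = e^(-x)
a = 1.25, b = 2.75, n = 6
h = (b - a)/n = 0.250000

Trapezoidal rule: (h/2)[f(x₀) + 2f(x₁) + 2f(x₂) + ... + f(xₙ)]

x_0 = 1.2500, f(x_0) = 0.286505, coefficient = 1
x_1 = 1.5000, f(x_1) = 0.223130, coefficient = 2
x_2 = 1.7500, f(x_2) = 0.173774, coefficient = 2
x_3 = 2.0000, f(x_3) = 0.135335, coefficient = 2
x_4 = 2.2500, f(x_4) = 0.105399, coefficient = 2
x_5 = 2.5000, f(x_5) = 0.082085, coefficient = 2
x_6 = 2.7500, f(x_6) = 0.063928, coefficient = 1

I ≈ (0.250000/2) × 1.789880 = 0.223735
Exact value: 0.222577
Error: 0.001158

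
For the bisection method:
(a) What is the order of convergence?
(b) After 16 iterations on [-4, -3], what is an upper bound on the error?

(a) Bisection has linear (order 1) convergence; the error is halved each step.

(b) Error bound = (b-a)/2^n = (-3 - (-4))/2^{16}
    = 1/2^{16}

(a) 1 (linear); (b) error ≤ 1.53e-05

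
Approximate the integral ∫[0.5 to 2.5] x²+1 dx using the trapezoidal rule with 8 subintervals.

f(x) = x²+1
a = 0.5, b = 2.5, n = 8
h = (b - a)/n = 0.250000

Trapezoidal rule: (h/2)[f(x₀) + 2f(x₁) + 2f(x₂) + ... + f(xₙ)]

x_0 = 0.5000, f(x_0) = 1.250000, coefficient = 1
x_1 = 0.7500, f(x_1) = 1.562500, coefficient = 2
x_2 = 1.0000, f(x_2) = 2.000000, coefficient = 2
x_3 = 1.2500, f(x_3) = 2.562500, coefficient = 2
x_4 = 1.5000, f(x_4) = 3.250000, coefficient = 2
x_5 = 1.7500, f(x_5) = 4.062500, coefficient = 2
x_6 = 2.0000, f(x_6) = 5.000000, coefficient = 2
x_7 = 2.2500, f(x_7) = 6.062500, coefficient = 2
x_8 = 2.5000, f(x_8) = 7.250000, coefficient = 1

I ≈ (0.250000/2) × 57.500000 = 7.187500
Exact value: 7.166667
Error: 0.020833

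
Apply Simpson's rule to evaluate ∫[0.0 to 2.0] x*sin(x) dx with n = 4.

f(x) = x*sin(x)
a = 0.0, b = 2.0, n = 4
h = (b - a)/n = 0.500000

Simpson's rule: (h/3)[f(x₀) + 4f(x₁) + 2f(x₂) + ... + f(xₙ)]

x_0 = 0.0000, f(x_0) = 0.000000, coefficient = 1
x_1 = 0.5000, f(x_1) = 0.239713, coefficient = 4
x_2 = 1.0000, f(x_2) = 0.841471, coefficient = 2
x_3 = 1.5000, f(x_3) = 1.496242, coefficient = 4
x_4 = 2.0000, f(x_4) = 1.818595, coefficient = 1

I ≈ (0.500000/3) × 10.445358 = 1.740893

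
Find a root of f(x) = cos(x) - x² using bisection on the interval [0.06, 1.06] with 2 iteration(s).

f(x) = cos(x) - x²
Initial interval: [0.06, 1.06]

Iteration 1:
  c_1 = (0.060000 + 1.060000)/2 = 0.560000
  f(c_1) = f(0.560000) = 0.533655
  f(a) × f(c) ≥ 0, new interval: [0.560000, 1.060000]
Iteration 2:
  c_2 = (0.560000 + 1.060000)/2 = 0.810000
  f(c_2) = f(0.810000) = 0.033398
  f(a) × f(c) ≥ 0, new interval: [0.810000, 1.060000]

After 2 iteration(s), the approximation is c_2 = 0.810000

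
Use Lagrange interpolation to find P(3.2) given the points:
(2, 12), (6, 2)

Lagrange interpolation formula:
P(x) = Σ yᵢ × Lᵢ(x)
where Lᵢ(x) = Π_{j≠i} (x - xⱼ)/(xᵢ - xⱼ)

L_0(3.2) = (3.2 - 6)/(2 - 6) = 0.700000
L_1(3.2) = (3.2 - 2)/(6 - 2) = 0.300000

P(3.2) = 12×L_0(3.2) + 2×L_1(3.2)
P(3.2) = 9.000000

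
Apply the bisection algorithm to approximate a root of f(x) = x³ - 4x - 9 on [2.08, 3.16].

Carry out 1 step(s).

f(x) = x³ - 4x - 9
Initial interval: [2.08, 3.16]

Iteration 1:
  c_1 = (2.080000 + 3.160000)/2 = 2.620000
  f(c_1) = f(2.620000) = -1.495272
  f(a) × f(c) ≥ 0, new interval: [2.620000, 3.160000]

After 1 iteration(s), the approximation is c_1 = 2.620000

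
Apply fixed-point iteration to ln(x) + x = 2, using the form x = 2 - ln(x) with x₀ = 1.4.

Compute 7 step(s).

Equation: ln(x) + x = 2
Fixed-point form: x = 2 - ln(x)
x₀ = 1.4

x_1 = g(1.400000) = 1.663528
x_2 = g(1.663528) = 1.491059
x_3 = g(1.491059) = 1.600513
x_4 = g(1.600513) = 1.529676
x_5 = g(1.529676) = 1.574944
x_6 = g(1.574944) = 1.545780
x_7 = g(1.545780) = 1.564471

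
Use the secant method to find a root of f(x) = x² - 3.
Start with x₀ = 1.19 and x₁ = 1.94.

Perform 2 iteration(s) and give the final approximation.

f(x) = x² - 3
x₀ = 1.19, x₁ = 1.94

Secant formula: x_{n+1} = x_n - f(x_n)(x_n - x_{n-1})/(f(x_n) - f(x_{n-1}))

Iteration 1:
  f(1.190000) = -1.583900
  f(1.940000) = 0.763600
  x_2 = 1.940000 - 0.763600×(1.940000 - 1.190000)/(0.763600 - (-1.583900))
       = 1.696038
Iteration 2:
  f(1.940000) = 0.763600
  f(1.696038) = -0.123454
  x_3 = 1.696038 - (-0.123454)×(1.696038 - 1.940000)/(-0.123454 - 0.763600)
       = 1.729991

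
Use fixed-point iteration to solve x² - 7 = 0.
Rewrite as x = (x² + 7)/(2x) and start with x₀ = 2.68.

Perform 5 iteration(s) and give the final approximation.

Equation: x² - 7 = 0
Fixed-point form: x = (x² + 7)/(2x)
x₀ = 2.68

x_1 = g(2.680000) = 2.645970
x_2 = g(2.645970) = 2.645751
x_3 = g(2.645751) = 2.645751
x_4 = g(2.645751) = 2.645751
x_5 = g(2.645751) = 2.645751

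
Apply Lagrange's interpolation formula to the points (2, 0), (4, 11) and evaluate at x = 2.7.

Lagrange interpolation formula:
P(x) = Σ yᵢ × Lᵢ(x)
where Lᵢ(x) = Π_{j≠i} (x - xⱼ)/(xᵢ - xⱼ)

L_0(2.7) = (2.7 - 4)/(2 - 4) = 0.650000
L_1(2.7) = (2.7 - 2)/(4 - 2) = 0.350000

P(2.7) = 0×L_0(2.7) + 11×L_1(2.7)
P(2.7) = 3.850000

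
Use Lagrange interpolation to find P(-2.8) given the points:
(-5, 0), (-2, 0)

Lagrange interpolation formula:
P(x) = Σ yᵢ × Lᵢ(x)
where Lᵢ(x) = Π_{j≠i} (x - xⱼ)/(xᵢ - xⱼ)

L_0(-2.8) = (-2.8 - (-2))/(-5 - (-2)) = 0.266667
L_1(-2.8) = (-2.8 - (-5))/(-2 - (-5)) = 0.733333

P(-2.8) = 0×L_0(-2.8) + 0×L_1(-2.8)
P(-2.8) = 0.000000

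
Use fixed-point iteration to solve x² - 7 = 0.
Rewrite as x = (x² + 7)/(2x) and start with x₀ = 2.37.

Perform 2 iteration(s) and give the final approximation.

Equation: x² - 7 = 0
Fixed-point form: x = (x² + 7)/(2x)
x₀ = 2.37

x_1 = g(2.370000) = 2.661793
x_2 = g(2.661793) = 2.645800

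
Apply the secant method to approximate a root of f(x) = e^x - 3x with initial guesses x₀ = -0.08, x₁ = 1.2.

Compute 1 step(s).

f(x) = e^x - 3x
x₀ = -0.08, x₁ = 1.2

Secant formula: x_{n+1} = x_n - f(x_n)(x_n - x_{n-1})/(f(x_n) - f(x_{n-1}))

Iteration 1:
  f(-0.080000) = 1.163116
  f(1.200000) = -0.279883
  x_2 = 1.200000 - (-0.279883)×(1.200000 - (-0.080000))/(-0.279883 - 1.163116)
       = 0.951732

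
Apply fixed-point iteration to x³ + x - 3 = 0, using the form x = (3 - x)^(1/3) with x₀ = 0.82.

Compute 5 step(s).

Equation: x³ + x - 3 = 0
Fixed-point form: x = (3 - x)^(1/3)
x₀ = 0.82

x_1 = g(0.820000) = 1.296638
x_2 = g(1.296638) = 1.194269
x_3 = g(1.194269) = 1.217730
x_4 = g(1.217730) = 1.212433
x_5 = g(1.212433) = 1.213633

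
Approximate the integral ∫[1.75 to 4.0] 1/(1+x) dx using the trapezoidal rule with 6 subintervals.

f(x) = 1/(1+x)
a = 1.75, b = 4.0, n = 6
h = (b - a)/n = 0.375000

Trapezoidal rule: (h/2)[f(x₀) + 2f(x₁) + 2f(x₂) + ... + f(xₙ)]

x_0 = 1.7500, f(x_0) = 0.363636, coefficient = 1
x_1 = 2.1250, f(x_1) = 0.320000, coefficient = 2
x_2 = 2.5000, f(x_2) = 0.285714, coefficient = 2
x_3 = 2.8750, f(x_3) = 0.258065, coefficient = 2
x_4 = 3.2500, f(x_4) = 0.235294, coefficient = 2
x_5 = 3.6250, f(x_5) = 0.216216, coefficient = 2
x_6 = 4.0000, f(x_6) = 0.200000, coefficient = 1

I ≈ (0.375000/2) × 3.194215 = 0.598915
Exact value: 0.597837
Error: 0.001078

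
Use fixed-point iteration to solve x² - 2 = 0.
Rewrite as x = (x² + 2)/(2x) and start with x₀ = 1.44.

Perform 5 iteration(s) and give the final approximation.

Equation: x² - 2 = 0
Fixed-point form: x = (x² + 2)/(2x)
x₀ = 1.44

x_1 = g(1.440000) = 1.414444
x_2 = g(1.414444) = 1.414214
x_3 = g(1.414214) = 1.414214
x_4 = g(1.414214) = 1.414214
x_5 = g(1.414214) = 1.414214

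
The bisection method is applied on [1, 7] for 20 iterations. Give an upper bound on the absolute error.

Bisection error bound: |error| ≤ (b-a)/2^n
|error| ≤ (7 - 1)/2^20 = 6/2^20
|error| ≤ 0.0000057220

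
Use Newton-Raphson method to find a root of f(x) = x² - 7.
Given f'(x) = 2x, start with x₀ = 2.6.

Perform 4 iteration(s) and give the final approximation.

f(x) = x² - 7
f'(x) = 2x
x₀ = 2.6

Newton-Raphson formula: x_{n+1} = x_n - f(x_n)/f'(x_n)

Iteration 1:
  f(2.600000) = -0.240000
  f'(2.600000) = 5.200000
  x_1 = 2.600000 - (-0.240000)/5.200000 = 2.646154
Iteration 2:
  f(2.646154) = 0.002130
  f'(2.646154) = 5.292308
  x_2 = 2.646154 - 0.002130/5.292308 = 2.645751
Iteration 3:
  f(2.645751) = 0.000000
  f'(2.645751) = 5.291503
  x_3 = 2.645751 - 0.000000/5.291503 = 2.645751
Iteration 4:
  f(2.645751) = 0.000000
  f'(2.645751) = 5.291503
  x_4 = 2.645751 - 0.000000/5.291503 = 2.645751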